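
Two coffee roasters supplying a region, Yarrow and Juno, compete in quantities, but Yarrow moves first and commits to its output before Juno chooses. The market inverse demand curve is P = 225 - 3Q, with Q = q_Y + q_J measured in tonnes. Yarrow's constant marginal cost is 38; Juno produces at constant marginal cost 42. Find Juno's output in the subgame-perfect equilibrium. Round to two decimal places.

The follower Juno best-responds to any q_Y: π_J = (225 - 3Q)q_J - 42q_J.
Setting the follower's marginal profit to zero, 183 - 3q_Y - 6q_J = 0, i.e. q_J = (183 - 3q_Y)/6.
Yarrow substitutes q_J(q_Y) into its own profit: π_Y = q_Y(225 - 3q_Y - (183 - 3q_Y)/2) - 38q_Y = (267/2 - (3/2)q_Y)q_Y - 38q_Y.
Leader FOC: 191/2 - 3q_Y = 0, so q_Y = 191/6.
Then q_J = (183 - 3·(191/6))/6 = 175/12.

14.58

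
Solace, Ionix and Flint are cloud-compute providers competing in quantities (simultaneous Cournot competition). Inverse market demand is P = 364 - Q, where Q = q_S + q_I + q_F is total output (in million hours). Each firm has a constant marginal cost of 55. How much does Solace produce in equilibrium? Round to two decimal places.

A representative firm's profit is π_i = q_i(364 - Q) - 55q_i.
First-order condition (treating rivals' output as given): 309 - 2q_i - Σ_{j≠i} q_j = 0.
With identical firms every q_j equals q_i, so Σ_{j≠i} q_j = 2q_i and 309 = 4q_i, giving q_i = 309/4.

77.25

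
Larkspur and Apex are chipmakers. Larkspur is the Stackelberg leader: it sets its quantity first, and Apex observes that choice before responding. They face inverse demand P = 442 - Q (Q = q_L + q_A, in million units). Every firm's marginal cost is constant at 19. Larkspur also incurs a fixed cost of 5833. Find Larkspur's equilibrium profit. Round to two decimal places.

Solve by backward induction. Given q_L, the follower Apex maximises π_A = (442 - q_L - q_A)q_A - 19q_A.
∂π_A/∂q_A = 423 - q_L - 2q_A = 0 gives the reaction function q_A = (423 - q_L)/2.
The leader anticipates this reaction. Substituting into P = 442 - Q gives P = 461/2 - (1/2)q_L, so π_L = (461/2 - (1/2)q_L)q_L - 19q_L.
The leader's first-order condition 423/2 - q_L = 0 yields q_L = 423/2.
Then q_A = (423 - 423/2)/2 = 423/4.
Price P = 442 - 1269/4 = 499/4.
Larkspur's profit: (499/4 - 19)·(423/2) - 5833 = 16533.1250.

16533.13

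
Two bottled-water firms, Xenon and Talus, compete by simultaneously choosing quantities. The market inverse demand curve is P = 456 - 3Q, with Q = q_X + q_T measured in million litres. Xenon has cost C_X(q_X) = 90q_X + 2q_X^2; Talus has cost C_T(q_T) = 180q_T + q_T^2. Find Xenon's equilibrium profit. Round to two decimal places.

Xenon's profit: π_X = (456 - 3Q)q_X - (90q_X + 2q_X²). Setting ∂π_X/∂q_X = 0: 366 - 10q_X - 3(q_T) = 0.
Talus's profit: π_T = (456 - 3Q)q_T - (180q_T + q_T²). Setting ∂π_T/∂q_T = 0: 276 - 8q_T - 3(q_X) = 0.
Rearranging gives the reaction functions q_X = (366 - 3q_T)/10 and q_T = (276 - 3q_X)/8.
Substituting one into the other gives q_X = 29.5775 and q_T = 1662/71.
Price P = 456 - 3·52.9859 = 297.0423.
Xenon's profit: 297.0423·29.5775 - 90·29.5775 - 2·29.5775² = 4374.1321.

4374.13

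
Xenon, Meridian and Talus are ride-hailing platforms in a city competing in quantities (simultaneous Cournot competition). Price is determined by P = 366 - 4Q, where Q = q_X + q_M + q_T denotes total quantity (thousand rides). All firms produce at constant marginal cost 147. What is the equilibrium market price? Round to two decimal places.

A representative firm's profit is π_i = q_i(366 - 4Q) - 147q_i.
First-order condition (treating rivals' output as given): 219 - 8q_i - 4·Σ_{j≠i} q_j = 0.
With identical firms every q_j equals q_i, so Σ_{j≠i} q_j = 2q_i and 219 = 16q_i, giving q_i = 219/16.
Total output Q = 657/16, so price P = 366 - 4·(657/16) = 807/4.

201.75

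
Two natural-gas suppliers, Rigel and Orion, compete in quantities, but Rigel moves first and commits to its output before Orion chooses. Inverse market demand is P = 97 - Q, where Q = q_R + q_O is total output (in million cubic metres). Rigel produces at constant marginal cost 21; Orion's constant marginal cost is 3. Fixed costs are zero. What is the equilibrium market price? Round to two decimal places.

35.50

The follower Orion best-responds to any q_R: π_O = (97 - Q)q_O - 3q_O.
∂π_O/∂q_O = 94 - q_R - 2q_O = 0 gives the reaction function q_O = (94 - q_R)/2.
The leader anticipates this reaction. Substituting into P = 97 - Q gives P = 50 - (1/2)q_R, so π_R = (50 - (1/2)q_R)q_R - 21q_R.
Leader FOC: 29 - q_R = 0, so q_R = 29.
Then q_O = (94 - 29)/2 = 65/2.
Total output Q = 123/2, so price P = 97 - 123/2 = 71/2.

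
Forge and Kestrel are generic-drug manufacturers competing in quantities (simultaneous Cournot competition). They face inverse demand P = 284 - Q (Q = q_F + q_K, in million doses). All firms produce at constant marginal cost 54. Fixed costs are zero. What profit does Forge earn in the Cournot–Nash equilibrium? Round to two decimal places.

A representative firm's profit is π_i = q_i(284 - Q) - 54q_i.
Setting ∂π_i/∂q_i = 0 with rivals' quantities fixed: 230 - 2q_i - q_j = 0.
By symmetry each firm produces the same amount; substituting q_j = q_i yields q_i = 230/3.
Price P = 284 - 460/3 = 392/3.
Forge's profit: (392/3 - 54)·(230/3) = 5877.7778.

5877.78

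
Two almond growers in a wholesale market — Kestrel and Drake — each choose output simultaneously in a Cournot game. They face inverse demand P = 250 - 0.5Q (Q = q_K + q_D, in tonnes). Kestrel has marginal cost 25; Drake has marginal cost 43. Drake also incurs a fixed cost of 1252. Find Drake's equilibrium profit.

6686

Kestrel's profit: π_K = (250 - 0.5Q)q_K - (25q_K). Setting ∂π_K/∂q_K = 0: 225 - q_K - (1/2)(q_D) = 0.
Drake's first-order condition: 207 - q_D - (1/2)(q_K) = 0.
Rearranging gives the reaction functions q_K = (225 - (1/2)q_D) and q_D = (207 - (1/2)q_K).
Solving the pair: q_K = 162, q_D = 126.
Price P = 250 - (1/2)·288 = 106.
Drake's profit: (106 - 43)·126 - 1252 = 6686.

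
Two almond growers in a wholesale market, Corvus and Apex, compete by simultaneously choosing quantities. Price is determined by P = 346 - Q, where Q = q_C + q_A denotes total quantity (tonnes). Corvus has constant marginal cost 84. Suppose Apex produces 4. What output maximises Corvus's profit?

129

With the rival's output fixed at 4, Corvus's profit is π_C = (346 - 4 - q_C)q_C - (84q_C) = (342 - q_C)q_C - (84q_C).
∂π_C/∂q_C = 258 - 2q_C = 0, so q_C = 129.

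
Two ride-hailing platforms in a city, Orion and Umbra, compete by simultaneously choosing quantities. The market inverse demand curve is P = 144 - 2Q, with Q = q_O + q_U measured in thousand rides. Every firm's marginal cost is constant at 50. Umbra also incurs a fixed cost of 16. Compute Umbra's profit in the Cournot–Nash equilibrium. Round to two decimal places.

A representative firm's profit is π_i = q_i(144 - 2Q) - 50q_i.
Setting ∂π_i/∂q_i = 0 with rivals' quantities fixed: 94 - 4q_i - 2q_j = 0.
By symmetry each firm produces the same amount; substituting q_j = q_i yields q_i = 94/6 = 47/3.
Price P = 144 - 2·(94/3) = 244/3.
Umbra's profit: (244/3 - 50)·(47/3) - 16 = 474.8889.

474.89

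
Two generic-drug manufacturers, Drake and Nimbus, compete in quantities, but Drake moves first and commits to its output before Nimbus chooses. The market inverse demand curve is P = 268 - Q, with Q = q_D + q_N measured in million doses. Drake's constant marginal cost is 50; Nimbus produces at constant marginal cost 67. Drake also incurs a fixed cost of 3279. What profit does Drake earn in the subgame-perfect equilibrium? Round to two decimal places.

Solve by backward induction. Given q_D, the follower Nimbus maximises π_N = (268 - q_D - q_N)q_N - 67q_N.
Follower FOC: 201 - q_D - 2q_N = 0, so q_N(q_D) = (201 - q_D)/2.
Drake substitutes q_N(q_D) into its own profit: π_D = q_D(268 - q_D - (201 - q_D)/2) - 50q_D = (335/2 - (1/2)q_D)q_D - 50q_D.
The leader's first-order condition 235/2 - q_D = 0 yields q_D = 235/2.
Then q_N = (201 - 235/2)/2 = 167/4.
Price P = 268 - 637/4 = 435/4.
Drake's profit: (435/4 - 50)·(235/2) - 3279 = 3624.1250.

3624.13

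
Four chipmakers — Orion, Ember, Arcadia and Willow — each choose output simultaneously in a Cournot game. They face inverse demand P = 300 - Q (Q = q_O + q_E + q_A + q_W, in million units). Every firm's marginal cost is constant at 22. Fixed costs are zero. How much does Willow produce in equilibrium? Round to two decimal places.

A representative firm's profit is π_i = q_i(300 - Q) - 22q_i.
Setting ∂π_i/∂q_i = 0 with rivals' quantities fixed: 278 - 2q_i - Σ_{j≠i} q_j = 0.
With identical firms every q_j equals q_i, so Σ_{j≠i} q_j = 3q_i and 278 = 5q_i, giving q_i = 278/5.

55.60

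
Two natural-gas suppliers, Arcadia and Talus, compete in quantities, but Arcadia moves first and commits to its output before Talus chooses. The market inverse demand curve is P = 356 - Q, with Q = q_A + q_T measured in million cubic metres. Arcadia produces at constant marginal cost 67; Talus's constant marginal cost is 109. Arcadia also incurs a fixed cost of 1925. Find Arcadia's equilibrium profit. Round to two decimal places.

Solve by backward induction. Given q_A, the follower Talus maximises π_T = (356 - q_A - q_T)q_T - 109q_T.
∂π_T/∂q_T = 247 - q_A - 2q_T = 0 gives the reaction function q_T = (247 - q_A)/2.
Arcadia substitutes q_T(q_A) into its own profit: π_A = q_A(356 - q_A - (247 - q_A)/2) - 67q_A = (465/2 - (1/2)q_A)q_A - 67q_A.
Maximising: ∂π_A/∂q_A = 331/2 - q_A = 0, giving q_A = 331/2.
Then q_T = (247 - 331/2)/2 = 163/4.
Price P = 356 - 825/4 = 599/4.
Arcadia's profit: (599/4 - 67)·(331/2) - 1925 = 11770.1250.

11770.13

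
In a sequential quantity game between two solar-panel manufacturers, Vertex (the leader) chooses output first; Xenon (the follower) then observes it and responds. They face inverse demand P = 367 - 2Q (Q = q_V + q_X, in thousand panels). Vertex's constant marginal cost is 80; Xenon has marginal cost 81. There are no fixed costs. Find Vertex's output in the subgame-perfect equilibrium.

72

The follower Xenon best-responds to any q_V: π_X = (367 - 2Q)q_X - 81q_X.
∂π_X/∂q_X = 286 - 2q_V - 4q_X = 0 gives the reaction function q_X = (286 - 2q_V)/4.
Vertex substitutes q_X(q_V) into its own profit: π_V = q_V(367 - 2q_V - (286 - 2q_V)/2) - 80q_V = (224 - q_V)q_V - 80q_V.
Leader FOC: 144 - 2q_V = 0, so q_V = 72.
Then q_X = (286 - 2·72)/4 = 71/2.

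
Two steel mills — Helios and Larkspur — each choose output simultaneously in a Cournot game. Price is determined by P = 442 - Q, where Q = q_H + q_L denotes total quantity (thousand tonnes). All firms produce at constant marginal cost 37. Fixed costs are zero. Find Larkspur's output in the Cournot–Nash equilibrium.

135

Each firm earns π_i = (442 - Q)q_i - 37q_i.
First-order condition (treating rivals' output as given): 405 - 2q_i - q_j = 0.
By symmetry each firm produces the same amount; substituting q_j = q_i yields q_i = 405/3 = 135.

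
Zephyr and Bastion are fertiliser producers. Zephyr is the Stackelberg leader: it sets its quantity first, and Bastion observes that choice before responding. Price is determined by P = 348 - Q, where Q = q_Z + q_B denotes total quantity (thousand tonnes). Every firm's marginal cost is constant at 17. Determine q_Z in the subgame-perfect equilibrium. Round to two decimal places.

Solve by backward induction. Given q_Z, the follower Bastion maximises π_B = (348 - q_Z - q_B)q_B - 17q_B.
∂π_B/∂q_B = 331 - q_Z - 2q_B = 0 gives the reaction function q_B = (331 - q_Z)/2.
The leader anticipates this reaction. Substituting into P = 348 - Q gives P = 365/2 - (1/2)q_Z, so π_Z = (365/2 - (1/2)q_Z)q_Z - 17q_Z.
Leader FOC: 331/2 - q_Z = 0, so q_Z = 331/2.
Then q_B = (331 - 331/2)/2 = 331/4.

165.50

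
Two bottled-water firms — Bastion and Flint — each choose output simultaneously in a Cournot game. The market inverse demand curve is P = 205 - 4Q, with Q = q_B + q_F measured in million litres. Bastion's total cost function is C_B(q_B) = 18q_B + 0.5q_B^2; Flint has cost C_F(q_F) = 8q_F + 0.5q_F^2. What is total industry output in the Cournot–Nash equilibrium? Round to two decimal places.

29.54

Bastion's profit: π_B = (205 - 4Q)q_B - (18q_B + (1/2)q_B²). Setting ∂π_B/∂q_B = 0: 187 - 9q_B - 4(q_F) = 0.
Flint's profit: π_F = (205 - 4Q)q_F - (8q_F + (1/2)q_F²). Setting ∂π_F/∂q_F = 0: 197 - 9q_F - 4(q_B) = 0.
Best responses: q_B = (187 - 4q_F)/9, q_F = (197 - 4q_B)/9.
Solving the pair: q_B = 179/13, q_F = 205/13.
Total output Q = 179/13 + 205/13 = 384/13.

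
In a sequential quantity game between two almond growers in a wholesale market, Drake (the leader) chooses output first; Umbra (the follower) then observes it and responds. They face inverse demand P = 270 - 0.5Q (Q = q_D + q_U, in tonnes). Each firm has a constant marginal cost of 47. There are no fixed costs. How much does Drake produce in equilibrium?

223

Solve by backward induction. Given q_D, the follower Umbra maximises π_U = (270 - (1/2)q_D - (1/2)q_U)q_U - 47q_U.
∂π_U/∂q_U = 223 - (1/2)q_D - q_U = 0 gives the reaction function q_U = (223 - (1/2)q_D).
Drake substitutes q_U(q_D) into its own profit: π_D = q_D(270 - (1/2)q_D - (223 - (1/2)q_D)/2) - 47q_D = (317/2 - (1/4)q_D)q_D - 47q_D.
Leader FOC: 223/2 - (1/2)q_D = 0, so q_D = 223.
Then q_U = (223 - (1/2)·223) = 223/2.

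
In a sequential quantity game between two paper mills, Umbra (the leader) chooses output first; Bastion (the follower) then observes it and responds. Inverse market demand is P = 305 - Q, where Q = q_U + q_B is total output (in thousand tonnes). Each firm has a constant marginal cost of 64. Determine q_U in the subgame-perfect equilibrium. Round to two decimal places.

120.50

Solve by backward induction. Given q_U, the follower Bastion maximises π_B = (305 - q_U - q_B)q_B - 64q_B.
∂π_B/∂q_B = 241 - q_U - 2q_B = 0 gives the reaction function q_B = (241 - q_U)/2.
Umbra substitutes q_B(q_U) into its own profit: π_U = q_U(305 - q_U - (241 - q_U)/2) - 64q_U = (369/2 - (1/2)q_U)q_U - 64q_U.
Leader FOC: 241/2 - q_U = 0, so q_U = 241/2.
Then q_B = (241 - 241/2)/2 = 241/4.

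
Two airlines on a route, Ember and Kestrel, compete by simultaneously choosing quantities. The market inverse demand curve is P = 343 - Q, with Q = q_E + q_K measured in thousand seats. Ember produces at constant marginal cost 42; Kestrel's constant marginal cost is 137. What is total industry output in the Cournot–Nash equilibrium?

Ember's profit: π_E = (343 - Q)q_E - (42q_E). Setting ∂π_E/∂q_E = 0: 301 - 2q_E - (q_K) = 0.
Kestrel's profit: π_K = (343 - Q)q_K - (137q_K). Setting ∂π_K/∂q_K = 0: 206 - 2q_K - (q_E) = 0.
Rearranging gives the reaction functions q_E = (301 - q_K)/2 and q_K = (206 - q_E)/2.
Substituting one into the other gives q_E = 132 and q_K = 37.
Total output Q = 132 + 37 = 169.

169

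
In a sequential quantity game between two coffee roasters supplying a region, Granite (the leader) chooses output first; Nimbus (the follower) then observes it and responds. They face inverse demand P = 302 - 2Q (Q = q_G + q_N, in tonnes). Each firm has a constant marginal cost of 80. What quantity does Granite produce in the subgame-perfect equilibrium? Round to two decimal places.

The follower Nimbus best-responds to any q_G: π_N = (302 - 2Q)q_N - 80q_N.
Follower FOC: 222 - 2q_G - 4q_N = 0, so q_N(q_G) = (222 - 2q_G)/4.
The leader anticipates this reaction. Substituting into P = 302 - 2Q gives P = 191 - q_G, so π_G = (191 - q_G)q_G - 80q_G.
Leader FOC: 111 - 2q_G = 0, so q_G = 111/2.
Then q_N = (222 - 2·(111/2))/4 = 111/4.

55.50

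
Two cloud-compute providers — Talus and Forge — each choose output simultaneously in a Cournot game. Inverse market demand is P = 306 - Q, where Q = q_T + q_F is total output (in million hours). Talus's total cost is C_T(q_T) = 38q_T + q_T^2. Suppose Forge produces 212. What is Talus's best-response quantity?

14

With the rival's output fixed at 212, Talus's profit is π_T = (306 - 212 - q_T)q_T - (38q_T + q_T²) = (94 - q_T)q_T - (38q_T + q_T²).
∂π_T/∂q_T = 56 - 4q_T = 0, so q_T = 14.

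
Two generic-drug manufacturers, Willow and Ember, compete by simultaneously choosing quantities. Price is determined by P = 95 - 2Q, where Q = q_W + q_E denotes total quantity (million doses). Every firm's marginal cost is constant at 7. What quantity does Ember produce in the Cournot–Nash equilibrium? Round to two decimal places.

Each firm earns π_i = (95 - 2Q)q_i - 7q_i.
Setting ∂π_i/∂q_i = 0 with rivals' quantities fixed: 88 - 4q_i - 2q_j = 0.
With identical firms every q_j equals q_i, so q_j = q_i and 88 = 6q_i, giving q_i = 44/3.

14.67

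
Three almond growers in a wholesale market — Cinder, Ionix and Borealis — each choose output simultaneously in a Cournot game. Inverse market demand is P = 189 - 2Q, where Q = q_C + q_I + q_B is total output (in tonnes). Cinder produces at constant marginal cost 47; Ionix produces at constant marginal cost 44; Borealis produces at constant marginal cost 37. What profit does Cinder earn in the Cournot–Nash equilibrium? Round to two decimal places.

520.03

Cinder's profit: π_C = (189 - 2Q)q_C - (47q_C). Setting ∂π_C/∂q_C = 0: 142 - 4q_C - 2(q_I + q_B) = 0.
Ionix's first-order condition: 145 - 4q_I - 2(q_C + q_B) = 0.
Borealis's profit: π_B = (189 - 2Q)q_B - (37q_B). Setting ∂π_B/∂q_B = 0: 152 - 4q_B - 2(q_C + q_I) = 0.
Adding the 3 conditions: 439 − 4Q − 4Q = 0, i.e. Q = 439/8.
Back-substituting: q_C = (142 − 439/4)/2 = 129/8, q_I = (145 − 439/4)/2 = 141/8, q_B = (152 − 439/4)/2 = 169/8.
Price P = 189 - 2·(439/8) = 317/4.
Cinder's profit: (317/4 - 47)·(129/8) = 520.0313.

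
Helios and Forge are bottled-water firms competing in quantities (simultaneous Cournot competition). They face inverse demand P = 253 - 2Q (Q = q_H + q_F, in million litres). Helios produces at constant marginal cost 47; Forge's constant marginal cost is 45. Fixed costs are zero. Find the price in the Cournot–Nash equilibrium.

115

Helios's profit: π_H = (253 - 2Q)q_H - (47q_H). Setting ∂π_H/∂q_H = 0: 206 - 4q_H - 2(q_F) = 0.
Forge's first-order condition: 208 - 4q_F - 2(q_H) = 0.
Best responses: q_H = (206 - 2q_F)/4, q_F = (208 - 2q_H)/4.
Solving the pair: q_H = 34, q_F = 35.
Total output Q = 69, so price P = 253 - 2·69 = 115.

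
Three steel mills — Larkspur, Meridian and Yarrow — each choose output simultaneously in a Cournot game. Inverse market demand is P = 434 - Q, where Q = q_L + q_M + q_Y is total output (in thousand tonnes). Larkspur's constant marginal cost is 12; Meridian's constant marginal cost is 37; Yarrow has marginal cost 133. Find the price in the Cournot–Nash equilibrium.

Larkspur's profit: π_L = (434 - Q)q_L - (12q_L). Setting ∂π_L/∂q_L = 0: 422 - 2q_L - (q_M + q_Y) = 0.
Meridian's first-order condition: 397 - 2q_M - (q_L + q_Y) = 0.
Yarrow's profit: π_Y = (434 - Q)q_Y - (133q_Y). Setting ∂π_Y/∂q_Y = 0: 301 - 2q_Y - (q_L + q_M) = 0.
Summing all 3 equations gives 1120 − 4Q = 0, hence Q = 280.
Back-substituting: q_L = (422 − 280) = 142, q_M = (397 − 280) = 117, q_Y = (301 − 280) = 21.
Total output Q = 280, so price P = 434 - 280 = 154.

154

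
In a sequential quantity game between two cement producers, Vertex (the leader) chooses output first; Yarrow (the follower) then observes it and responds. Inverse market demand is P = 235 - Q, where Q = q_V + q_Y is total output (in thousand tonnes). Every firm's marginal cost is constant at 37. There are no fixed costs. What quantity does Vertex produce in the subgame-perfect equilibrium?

99

The follower Yarrow best-responds to any q_V: π_Y = (235 - Q)q_Y - 37q_Y.
Setting the follower's marginal profit to zero, 198 - q_V - 2q_Y = 0, i.e. q_Y = (198 - q_V)/2.
Vertex substitutes q_Y(q_V) into its own profit: π_V = q_V(235 - q_V - (198 - q_V)/2) - 37q_V = (136 - (1/2)q_V)q_V - 37q_V.
Maximising: ∂π_V/∂q_V = 99 - q_V = 0, giving q_V = 99.
Then q_Y = (198 - 99)/2 = 99/2.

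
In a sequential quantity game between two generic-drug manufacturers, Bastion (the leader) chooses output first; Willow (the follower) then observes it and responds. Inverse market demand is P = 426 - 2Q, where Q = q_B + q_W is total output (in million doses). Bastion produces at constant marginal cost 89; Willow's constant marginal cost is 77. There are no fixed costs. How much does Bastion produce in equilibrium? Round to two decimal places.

81.25

The follower Willow best-responds to any q_B: π_W = (426 - 2Q)q_W - 77q_W.
∂π_W/∂q_W = 349 - 2q_B - 4q_W = 0 gives the reaction function q_W = (349 - 2q_B)/4.
The leader anticipates this reaction. Substituting into P = 426 - 2Q gives P = 503/2 - q_B, so π_B = (503/2 - q_B)q_B - 89q_B.
The leader's first-order condition 325/2 - 2q_B = 0 yields q_B = 325/4.
Then q_W = (349 - 2·(325/4))/4 = 373/8.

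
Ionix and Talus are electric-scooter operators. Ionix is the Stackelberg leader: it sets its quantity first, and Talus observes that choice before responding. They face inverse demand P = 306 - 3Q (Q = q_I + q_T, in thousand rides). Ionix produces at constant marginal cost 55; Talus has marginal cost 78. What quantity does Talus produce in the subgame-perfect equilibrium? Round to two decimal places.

15.17

Solve by backward induction. Given q_I, the follower Talus maximises π_T = (306 - 3q_I - 3q_T)q_T - 78q_T.
Follower FOC: 228 - 3q_I - 6q_T = 0, so q_T(q_I) = (228 - 3q_I)/6.
The leader anticipates this reaction. Substituting into P = 306 - 3Q gives P = 192 - (3/2)q_I, so π_I = (192 - (3/2)q_I)q_I - 55q_I.
Leader FOC: 137 - 3q_I = 0, so q_I = 137/3.
Then q_T = (228 - 3·(137/3))/6 = 91/6.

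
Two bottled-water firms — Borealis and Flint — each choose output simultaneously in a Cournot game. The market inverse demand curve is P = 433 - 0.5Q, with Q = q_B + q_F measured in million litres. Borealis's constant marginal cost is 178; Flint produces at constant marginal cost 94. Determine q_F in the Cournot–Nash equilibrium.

Borealis's profit: π_B = (433 - 0.5Q)q_B - (178q_B). Setting ∂π_B/∂q_B = 0: 255 - q_B - (1/2)(q_F) = 0.
Flint's profit: π_F = (433 - 0.5Q)q_F - (94q_F). Setting ∂π_F/∂q_F = 0: 339 - q_F - (1/2)(q_B) = 0.
Best responses: q_B = (255 - (1/2)q_F), q_F = (339 - (1/2)q_B).
Solving the pair: q_B = 114, q_F = 282.

282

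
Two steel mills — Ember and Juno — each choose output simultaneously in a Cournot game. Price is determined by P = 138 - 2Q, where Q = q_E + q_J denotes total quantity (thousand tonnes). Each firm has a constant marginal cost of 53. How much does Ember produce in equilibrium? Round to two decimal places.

A representative firm's profit is π_i = q_i(138 - 2Q) - 53q_i.
First-order condition (treating rivals' output as given): 85 - 4q_i - 2q_j = 0.
With identical firms every q_j equals q_i, so q_j = q_i and 85 = 6q_i, giving q_i = 85/6.

14.17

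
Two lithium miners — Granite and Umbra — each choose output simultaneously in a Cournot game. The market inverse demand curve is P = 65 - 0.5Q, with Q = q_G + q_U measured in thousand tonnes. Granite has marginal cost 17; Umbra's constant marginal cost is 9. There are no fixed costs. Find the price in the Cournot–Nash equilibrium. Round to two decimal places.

Granite's profit: π_G = (65 - 0.5Q)q_G - (17q_G). Setting ∂π_G/∂q_G = 0: 48 - q_G - (1/2)(q_U) = 0.
Umbra's first-order condition: 56 - q_U - (1/2)(q_G) = 0.
Rearranging gives the reaction functions q_G = (48 - (1/2)q_U) and q_U = (56 - (1/2)q_G).
Substituting one into the other gives q_G = 80/3 and q_U = 128/3.
Total output Q = 208/3, so price P = 65 - (1/2)·(208/3) = 91/3.

30.33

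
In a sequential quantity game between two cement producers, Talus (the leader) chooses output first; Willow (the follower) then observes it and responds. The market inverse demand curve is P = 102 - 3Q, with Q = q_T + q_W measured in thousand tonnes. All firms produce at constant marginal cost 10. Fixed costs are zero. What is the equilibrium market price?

Solve by backward induction. Given q_T, the follower Willow maximises π_W = (102 - 3q_T - 3q_W)q_W - 10q_W.
Follower FOC: 92 - 3q_T - 6q_W = 0, so q_W(q_T) = (92 - 3q_T)/6.
Talus substitutes q_W(q_T) into its own profit: π_T = q_T(102 - 3q_T - (92 - 3q_T)/2) - 10q_T = (56 - (3/2)q_T)q_T - 10q_T.
The leader's first-order condition 46 - 3q_T = 0 yields q_T = 46/3.
Then q_W = (92 - 3·(46/3))/6 = 23/3.
Total output Q = 23, so price P = 102 - 3·23 = 33.

33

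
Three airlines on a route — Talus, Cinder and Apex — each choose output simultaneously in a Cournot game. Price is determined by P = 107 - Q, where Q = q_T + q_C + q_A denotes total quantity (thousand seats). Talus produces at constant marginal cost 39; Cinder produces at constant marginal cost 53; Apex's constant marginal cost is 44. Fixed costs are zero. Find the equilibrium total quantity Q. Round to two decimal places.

46.25

Talus's profit: π_T = (107 - Q)q_T - (39q_T). Setting ∂π_T/∂q_T = 0: 68 - 2q_T - (q_C + q_A) = 0.
Cinder's first-order condition: 54 - 2q_C - (q_T + q_A) = 0.
Apex's first-order condition: 63 - 2q_A - (q_T + q_C) = 0.
Adding the 3 first-order conditions: 185 − 4Q = 0, so Q = 185/4.
Back-substituting: q_T = (68 − 185/4) = 87/4, q_C = (54 − 185/4) = 31/4, q_A = (63 − 185/4) = 67/4.
Total output Q = 87/4 + 31/4 + 67/4 = 185/4.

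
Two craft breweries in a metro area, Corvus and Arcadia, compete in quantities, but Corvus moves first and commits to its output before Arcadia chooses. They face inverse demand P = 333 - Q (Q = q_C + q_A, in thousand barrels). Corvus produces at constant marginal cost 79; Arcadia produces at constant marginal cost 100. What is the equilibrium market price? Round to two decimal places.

147.75

The follower Arcadia best-responds to any q_C: π_A = (333 - Q)q_A - 100q_A.
Setting the follower's marginal profit to zero, 233 - q_C - 2q_A = 0, i.e. q_A = (233 - q_C)/2.
The leader anticipates this reaction. Substituting into P = 333 - Q gives P = 433/2 - (1/2)q_C, so π_C = (433/2 - (1/2)q_C)q_C - 79q_C.
Leader FOC: 275/2 - q_C = 0, so q_C = 275/2.
Then q_A = (233 - 275/2)/2 = 191/4.
Total output Q = 741/4, so price P = 333 - 741/4 = 591/4.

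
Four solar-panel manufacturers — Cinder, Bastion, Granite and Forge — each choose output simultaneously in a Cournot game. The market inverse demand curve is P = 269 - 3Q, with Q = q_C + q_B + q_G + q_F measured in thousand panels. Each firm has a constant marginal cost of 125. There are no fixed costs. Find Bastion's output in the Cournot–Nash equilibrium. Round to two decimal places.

9.60

A representative firm's profit is π_i = q_i(269 - 3Q) - 125q_i.
Setting ∂π_i/∂q_i = 0 with rivals' quantities fixed: 144 - 6q_i - 3·Σ_{j≠i} q_j = 0.
With identical firms every q_j equals q_i, so Σ_{j≠i} q_j = 3q_i and 144 = 15q_i, giving q_i = 48/5.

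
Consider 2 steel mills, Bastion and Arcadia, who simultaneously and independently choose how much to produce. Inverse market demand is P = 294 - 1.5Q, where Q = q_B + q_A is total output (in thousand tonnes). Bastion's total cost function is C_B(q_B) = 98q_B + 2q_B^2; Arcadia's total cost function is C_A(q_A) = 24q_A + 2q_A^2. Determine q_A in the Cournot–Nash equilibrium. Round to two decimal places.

Bastion's profit: π_B = (294 - 1.5Q)q_B - (98q_B + 2q_B²). Setting ∂π_B/∂q_B = 0: 196 - 7q_B - (3/2)(q_A) = 0.
Arcadia's first-order condition: 270 - 7q_A - (3/2)(q_B) = 0.
So q_B = (196 - (3/2)q_A)/7 and q_A = (270 - (3/2)q_B)/7.
Substituting one into the other gives q_B = 20.6845 and q_A = 34.1390.

34.14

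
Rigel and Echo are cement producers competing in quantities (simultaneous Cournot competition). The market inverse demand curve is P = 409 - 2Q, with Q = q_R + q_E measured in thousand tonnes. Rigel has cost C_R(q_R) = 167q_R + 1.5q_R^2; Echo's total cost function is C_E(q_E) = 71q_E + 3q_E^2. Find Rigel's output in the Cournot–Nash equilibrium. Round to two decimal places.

26.42

Rigel's profit: π_R = (409 - 2Q)q_R - (167q_R + (3/2)q_R²). Setting ∂π_R/∂q_R = 0: 242 - 7q_R - 2(q_E) = 0.
Echo's profit: π_E = (409 - 2Q)q_E - (71q_E + 3q_E²). Setting ∂π_E/∂q_E = 0: 338 - 10q_E - 2(q_R) = 0.
Best responses: q_R = (242 - 2q_E)/7, q_E = (338 - 2q_R)/10.
Substituting one into the other gives q_R = 872/33 and q_E = 941/33.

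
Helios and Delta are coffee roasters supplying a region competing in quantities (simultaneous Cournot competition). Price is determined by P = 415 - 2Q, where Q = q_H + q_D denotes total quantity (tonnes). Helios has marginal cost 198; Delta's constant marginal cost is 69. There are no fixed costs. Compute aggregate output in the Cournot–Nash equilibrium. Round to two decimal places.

93.83

Helios's profit: π_H = (415 - 2Q)q_H - (198q_H). Setting ∂π_H/∂q_H = 0: 217 - 4q_H - 2(q_D) = 0.
Delta's first-order condition: 346 - 4q_D - 2(q_H) = 0.
Rearranging gives the reaction functions q_H = (217 - 2q_D)/4 and q_D = (346 - 2q_H)/4.
Solving the pair: q_H = 44/3, q_D = 475/6.
Total output Q = 44/3 + 475/6 = 563/6.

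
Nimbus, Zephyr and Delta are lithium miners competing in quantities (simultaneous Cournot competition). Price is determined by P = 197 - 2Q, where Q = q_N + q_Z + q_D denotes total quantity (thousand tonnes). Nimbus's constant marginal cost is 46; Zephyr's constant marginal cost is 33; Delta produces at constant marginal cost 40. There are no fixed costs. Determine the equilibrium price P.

79

Nimbus's profit: π_N = (197 - 2Q)q_N - (46q_N). Setting ∂π_N/∂q_N = 0: 151 - 4q_N - 2(q_Z + q_D) = 0.
Zephyr's profit: π_Z = (197 - 2Q)q_Z - (33q_Z). Setting ∂π_Z/∂q_Z = 0: 164 - 4q_Z - 2(q_N + q_D) = 0.
Delta's first-order condition: 157 - 4q_D - 2(q_N + q_Z) = 0.
Adding the 3 first-order conditions: 472 − 8Q = 0, so Q = 59.
Back-substituting: q_N = (151 − 118)/2 = 33/2, q_Z = (164 − 118)/2 = 23, q_D = (157 − 118)/2 = 39/2.
Total output Q = 59, so price P = 197 - 2·59 = 79.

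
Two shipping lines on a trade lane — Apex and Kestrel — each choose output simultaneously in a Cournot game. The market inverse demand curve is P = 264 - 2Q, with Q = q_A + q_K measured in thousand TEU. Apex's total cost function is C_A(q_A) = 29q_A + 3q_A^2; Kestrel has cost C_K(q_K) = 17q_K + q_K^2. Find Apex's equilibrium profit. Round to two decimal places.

1337.78

Apex's profit: π_A = (264 - 2Q)q_A - (29q_A + 3q_A²). Setting ∂π_A/∂q_A = 0: 235 - 10q_A - 2(q_K) = 0.
Kestrel's first-order condition: 247 - 6q_K - 2(q_A) = 0.
So q_A = (235 - 2q_K)/10 and q_K = (247 - 2q_A)/6.
Substituting one into the other gives q_A = 229/14 and q_K = 250/7.
Price P = 264 - 2·(729/14) = 1119/7.
Apex's profit: (1119/7)·(229/14) - 29·(229/14) - 3(229/14)² = 1337.7806.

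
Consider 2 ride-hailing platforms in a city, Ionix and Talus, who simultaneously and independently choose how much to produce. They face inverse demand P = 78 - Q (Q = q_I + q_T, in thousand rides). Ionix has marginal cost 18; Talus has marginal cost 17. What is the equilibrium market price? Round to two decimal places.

Ionix's profit: π_I = (78 - Q)q_I - (18q_I). Setting ∂π_I/∂q_I = 0: 60 - 2q_I - (q_T) = 0.
Talus's first-order condition: 61 - 2q_T - (q_I) = 0.
Best responses: q_I = (60 - q_T)/2, q_T = (61 - q_I)/2.
Solving the pair: q_I = 59/3, q_T = 62/3.
Total output Q = 121/3, so price P = 78 - 121/3 = 113/3.

37.67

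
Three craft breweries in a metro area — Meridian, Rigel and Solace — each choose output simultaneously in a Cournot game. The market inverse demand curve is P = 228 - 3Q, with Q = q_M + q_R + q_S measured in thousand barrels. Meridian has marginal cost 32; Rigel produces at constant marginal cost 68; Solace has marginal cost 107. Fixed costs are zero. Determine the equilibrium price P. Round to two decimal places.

Meridian's profit: π_M = (228 - 3Q)q_M - (32q_M). Setting ∂π_M/∂q_M = 0: 196 - 6q_M - 3(q_R + q_S) = 0.
Rigel's profit: π_R = (228 - 3Q)q_R - (68q_R). Setting ∂π_R/∂q_R = 0: 160 - 6q_R - 3(q_M + q_S) = 0.
Solace's first-order condition: 121 - 6q_S - 3(q_M + q_R) = 0.
Adding the 3 conditions: 477 − 6Q − 6Q = 0, i.e. Q = 159/4.
Back-substituting: q_M = (196 − 477/4)/3 = 307/12, q_R = (160 − 477/4)/3 = 163/12, q_S = (121 − 477/4)/3 = 7/12.
Total output Q = 159/4, so price P = 228 - 3·(159/4) = 435/4.

108.75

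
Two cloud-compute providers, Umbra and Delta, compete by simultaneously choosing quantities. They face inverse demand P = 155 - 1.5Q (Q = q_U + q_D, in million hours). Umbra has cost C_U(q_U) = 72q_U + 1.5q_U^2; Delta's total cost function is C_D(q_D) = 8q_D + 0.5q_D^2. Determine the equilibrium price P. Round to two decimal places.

95.07

Umbra's profit: π_U = (155 - 1.5Q)q_U - (72q_U + (3/2)q_U²). Setting ∂π_U/∂q_U = 0: 83 - 6q_U - (3/2)(q_D) = 0.
Delta's profit: π_D = (155 - 1.5Q)q_D - (8q_D + (1/2)q_D²). Setting ∂π_D/∂q_D = 0: 147 - 4q_D - (3/2)(q_U) = 0.
Best responses: q_U = (83 - (3/2)q_D)/6, q_D = (147 - (3/2)q_U)/4.
Solving the pair: q_U = 446/87, q_D = 1010/29.
Total output Q = 39.9540, so price P = 155 - (3/2)·39.9540 = 95.0690.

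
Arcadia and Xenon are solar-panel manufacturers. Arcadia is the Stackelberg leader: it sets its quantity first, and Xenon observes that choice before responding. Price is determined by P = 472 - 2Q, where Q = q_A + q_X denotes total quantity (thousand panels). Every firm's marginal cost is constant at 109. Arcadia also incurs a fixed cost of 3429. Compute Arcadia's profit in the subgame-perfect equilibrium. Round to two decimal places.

Solve by backward induction. Given q_A, the follower Xenon maximises π_X = (472 - 2q_A - 2q_X)q_X - 109q_X.
Setting the follower's marginal profit to zero, 363 - 2q_A - 4q_X = 0, i.e. q_X = (363 - 2q_A)/4.
The leader anticipates this reaction. Substituting into P = 472 - 2Q gives P = 581/2 - q_A, so π_A = (581/2 - q_A)q_A - 109q_A.
The leader's first-order condition 363/2 - 2q_A = 0 yields q_A = 363/4.
Then q_X = (363 - 2·(363/4))/4 = 363/8.
Price P = 472 - 2·(1089/8) = 799/4.
Arcadia's profit: (799/4 - 109)·(363/4) - 3429 = 4806.5625.

4806.56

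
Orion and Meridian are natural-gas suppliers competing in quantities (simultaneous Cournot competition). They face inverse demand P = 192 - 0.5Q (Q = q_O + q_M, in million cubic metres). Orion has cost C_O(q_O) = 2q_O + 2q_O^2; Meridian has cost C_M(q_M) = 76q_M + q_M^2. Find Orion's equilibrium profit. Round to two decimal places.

3012.28

Orion's profit: π_O = (192 - 0.5Q)q_O - (2q_O + 2q_O²). Setting ∂π_O/∂q_O = 0: 190 - 5q_O - (1/2)(q_M) = 0.
Meridian's profit: π_M = (192 - 0.5Q)q_M - (76q_M + q_M²). Setting ∂π_M/∂q_M = 0: 116 - 3q_M - (1/2)(q_O) = 0.
So q_O = (190 - (1/2)q_M)/5 and q_M = (116 - (1/2)q_O)/3.
Substituting one into the other gives q_O = 34.7119 and q_M = 1940/59.
Price P = 192 - (1/2)·67.5932 = 158.2034.
Orion's profit: 158.2034·34.7119 - 2·34.7119 - 2·34.7119² = 3012.2838.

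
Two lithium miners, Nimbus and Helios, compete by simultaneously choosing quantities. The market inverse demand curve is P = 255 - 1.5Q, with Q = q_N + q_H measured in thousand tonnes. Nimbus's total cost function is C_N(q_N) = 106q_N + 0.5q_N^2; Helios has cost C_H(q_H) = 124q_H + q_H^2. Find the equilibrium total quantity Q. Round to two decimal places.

47.83

Nimbus's profit: π_N = (255 - 1.5Q)q_N - (106q_N + (1/2)q_N²). Setting ∂π_N/∂q_N = 0: 149 - 4q_N - (3/2)(q_H) = 0.
Helios's first-order condition: 131 - 5q_H - (3/2)(q_N) = 0.
Rearranging gives the reaction functions q_N = (149 - (3/2)q_H)/4 and q_H = (131 - (3/2)q_N)/5.
Solving the pair: q_N = 30.9014, q_H = 1202/71.
Total output Q = 30.9014 + 1202/71 = 47.8310.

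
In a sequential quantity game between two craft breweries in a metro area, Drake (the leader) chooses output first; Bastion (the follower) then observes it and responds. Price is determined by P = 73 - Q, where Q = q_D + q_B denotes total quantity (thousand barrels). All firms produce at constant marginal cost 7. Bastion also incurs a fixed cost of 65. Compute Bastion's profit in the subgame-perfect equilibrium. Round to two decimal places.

Solve by backward induction. Given q_D, the follower Bastion maximises π_B = (73 - q_D - q_B)q_B - 7q_B.
Setting the follower's marginal profit to zero, 66 - q_D - 2q_B = 0, i.e. q_B = (66 - q_D)/2.
The leader anticipates this reaction. Substituting into P = 73 - Q gives P = 40 - (1/2)q_D, so π_D = (40 - (1/2)q_D)q_D - 7q_D.
Leader FOC: 33 - q_D = 0, so q_D = 33.
Then q_B = (66 - 33)/2 = 33/2.
Price P = 73 - 99/2 = 47/2.
Bastion's profit: (47/2 - 7)·(33/2) - 65 = 829/4.

207.25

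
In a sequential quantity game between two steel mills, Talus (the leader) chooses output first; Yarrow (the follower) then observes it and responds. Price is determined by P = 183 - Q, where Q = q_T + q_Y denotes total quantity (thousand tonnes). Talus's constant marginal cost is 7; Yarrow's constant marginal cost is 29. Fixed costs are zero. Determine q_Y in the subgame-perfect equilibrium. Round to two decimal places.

The follower Yarrow best-responds to any q_T: π_Y = (183 - Q)q_Y - 29q_Y.
∂π_Y/∂q_Y = 154 - q_T - 2q_Y = 0 gives the reaction function q_Y = (154 - q_T)/2.
The leader anticipates this reaction. Substituting into P = 183 - Q gives P = 106 - (1/2)q_T, so π_T = (106 - (1/2)q_T)q_T - 7q_T.
Leader FOC: 99 - q_T = 0, so q_T = 99.
Then q_Y = (154 - 99)/2 = 55/2.

27.50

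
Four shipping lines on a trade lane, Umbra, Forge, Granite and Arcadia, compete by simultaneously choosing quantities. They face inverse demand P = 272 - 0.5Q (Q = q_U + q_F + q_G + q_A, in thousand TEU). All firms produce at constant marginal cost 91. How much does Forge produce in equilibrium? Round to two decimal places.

72.40

A representative firm's profit is π_i = q_i(272 - 0.5Q) - 91q_i.
Setting ∂π_i/∂q_i = 0 with rivals' quantities fixed: 181 - q_i - (1/2)·Σ_{j≠i} q_j = 0.
By symmetry each firm produces the same amount; substituting Σ_{j≠i} q_j = 3q_i yields q_i = 181/(5/2) = 362/5.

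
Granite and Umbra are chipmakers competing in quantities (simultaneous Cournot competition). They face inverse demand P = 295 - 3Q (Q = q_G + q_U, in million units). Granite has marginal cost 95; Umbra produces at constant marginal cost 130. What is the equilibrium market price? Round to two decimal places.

Granite's profit: π_G = (295 - 3Q)q_G - (95q_G). Setting ∂π_G/∂q_G = 0: 200 - 6q_G - 3(q_U) = 0.
Umbra's profit: π_U = (295 - 3Q)q_U - (130q_U). Setting ∂π_U/∂q_U = 0: 165 - 6q_U - 3(q_G) = 0.
So q_G = (200 - 3q_U)/6 and q_U = (165 - 3q_G)/6.
Substituting one into the other gives q_G = 235/9 and q_U = 130/9.
Total output Q = 365/9, so price P = 295 - 3·(365/9) = 520/3.

173.33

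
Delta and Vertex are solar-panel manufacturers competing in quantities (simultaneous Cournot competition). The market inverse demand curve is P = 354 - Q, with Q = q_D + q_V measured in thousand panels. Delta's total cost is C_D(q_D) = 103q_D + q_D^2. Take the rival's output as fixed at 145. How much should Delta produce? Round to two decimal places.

26.50

With the rival's output fixed at 145, Delta's profit is π_D = (354 - 145 - q_D)q_D - (103q_D + q_D²) = (209 - q_D)q_D - (103q_D + q_D²).
∂π_D/∂q_D = 106 - 4q_D = 0, so q_D = 53/2.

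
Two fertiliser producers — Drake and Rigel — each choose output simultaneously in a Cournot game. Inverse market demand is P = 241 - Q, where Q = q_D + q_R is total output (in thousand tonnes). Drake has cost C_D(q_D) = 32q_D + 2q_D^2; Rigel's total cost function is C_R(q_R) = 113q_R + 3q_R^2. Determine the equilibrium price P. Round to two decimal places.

Drake's profit: π_D = (241 - Q)q_D - (32q_D + 2q_D²). Setting ∂π_D/∂q_D = 0: 209 - 6q_D - (q_R) = 0.
Rigel's profit: π_R = (241 - Q)q_R - (113q_R + 3q_R²). Setting ∂π_R/∂q_R = 0: 128 - 8q_R - (q_D) = 0.
So q_D = (209 - q_R)/6 and q_R = (128 - q_D)/8.
Substituting one into the other gives q_D = 1544/47 and q_R = 559/47.
Total output Q = 44.7447, so price P = 241 - 44.7447 = 196.2553.

196.26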